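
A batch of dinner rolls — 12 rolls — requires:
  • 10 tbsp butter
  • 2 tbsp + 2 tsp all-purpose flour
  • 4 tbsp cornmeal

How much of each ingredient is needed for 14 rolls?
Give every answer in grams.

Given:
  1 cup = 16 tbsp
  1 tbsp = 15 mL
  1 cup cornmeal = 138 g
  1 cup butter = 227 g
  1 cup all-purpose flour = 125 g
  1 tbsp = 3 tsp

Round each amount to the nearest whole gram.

butter: 166 g; all-purpose flour: 24 g; cornmeal: 40 g

Scaling factor: 14/12 = 7/6.
butter: 10 tbsp × 7/6 ÷ 16 tbsp/cup × 227 g/cup ≈ 166 g
all-purpose flour: (2 tbsp + 2 tsp = 8/3 tbsp) × 7/6 ÷ 16 tbsp/cup × 125 g/cup ≈ 24 g
cornmeal: 4 tbsp × 7/6 ÷ 16 tbsp/cup × 138 g/cup ≈ 40 g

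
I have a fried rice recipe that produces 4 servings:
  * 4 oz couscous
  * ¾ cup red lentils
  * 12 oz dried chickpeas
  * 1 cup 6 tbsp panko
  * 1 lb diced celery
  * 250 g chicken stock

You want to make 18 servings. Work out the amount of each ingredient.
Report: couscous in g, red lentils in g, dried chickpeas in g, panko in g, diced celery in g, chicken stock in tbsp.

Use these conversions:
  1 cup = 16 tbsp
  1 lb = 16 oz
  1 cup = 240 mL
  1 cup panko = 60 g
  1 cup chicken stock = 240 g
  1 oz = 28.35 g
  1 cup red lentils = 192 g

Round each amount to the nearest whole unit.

Scaling factor: 18/4 = 9/2 = 4.5.
couscous: 4 oz × 9/2 × 28.35 g/oz ≈ 510 g
red lentils: 0.75 cup × 9/2 × 192 g/cup = 648 g
dried chickpeas: 12 oz × 9/2 × 28.35 g/oz ≈ 1531 g
panko: (1 cup + 6 tbsp = 1.375 cup) × 9/2 × 60 g/cup ≈ 371 g
diced celery: 1 lb × 9/2 × 16 oz/lb × 28.35 g/oz ≈ 2041 g
chicken stock: 250 g × 9/2 ÷ 240 g/cup × 16 tbsp/cup = 75 tbsp

couscous: 510 g; red lentils: 648 g; dried chickpeas: 1531 g; panko: 371 g; diced celery: 2041 g; chicken stock: 75 tbsp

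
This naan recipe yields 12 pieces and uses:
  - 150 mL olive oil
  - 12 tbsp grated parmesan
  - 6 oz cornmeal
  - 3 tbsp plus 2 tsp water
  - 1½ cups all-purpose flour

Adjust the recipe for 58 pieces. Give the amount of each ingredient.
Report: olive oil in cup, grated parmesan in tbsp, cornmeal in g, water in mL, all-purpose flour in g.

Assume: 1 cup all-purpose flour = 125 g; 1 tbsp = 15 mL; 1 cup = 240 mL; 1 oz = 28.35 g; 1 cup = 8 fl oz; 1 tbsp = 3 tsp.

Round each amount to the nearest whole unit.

olive oil: 3 cup; grated parmesan: 58 tbsp; cornmeal: 822 g; water: 266 mL; all-purpose flour: 906 g

Scaling factor: 58/12 = 29/6.
olive oil: 150 mL × 29/6 ÷ 240 mL/cup ≈ 3 cup
grated parmesan: 12 tbsp × 29/6 = 58 tbsp
cornmeal: 6 oz × 29/6 × 28.35 g/oz ≈ 822 g
water: (3 tbsp + 2 tsp = 11/3 tbsp) × 29/6 × 15 mL/tbsp ≈ 266 mL
all-purpose flour: 1.5 cup × 29/6 × 125 g/cup ≈ 906 g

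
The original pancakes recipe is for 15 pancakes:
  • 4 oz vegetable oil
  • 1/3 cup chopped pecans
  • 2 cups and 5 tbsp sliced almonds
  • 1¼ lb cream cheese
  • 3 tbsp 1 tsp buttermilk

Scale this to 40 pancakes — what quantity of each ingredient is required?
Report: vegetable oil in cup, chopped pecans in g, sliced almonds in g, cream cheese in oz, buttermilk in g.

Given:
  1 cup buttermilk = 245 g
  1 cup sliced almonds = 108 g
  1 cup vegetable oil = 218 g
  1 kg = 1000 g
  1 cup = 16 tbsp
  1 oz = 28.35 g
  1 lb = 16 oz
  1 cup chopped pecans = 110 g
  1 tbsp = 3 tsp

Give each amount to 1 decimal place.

vegetable oil: 1.4 cup; chopped pecans: 97.8 g; sliced almonds: 666.0 g; cream cheese: 53.3 oz; buttermilk: 136.1 g

Scaling factor: 40/15 = 8/3.
vegetable oil: 4 oz × 8/3 × 28.35 g/oz ÷ 218 g/cup ≈ 1.4 cup
chopped pecans: 1/3 cup × 8/3 × 110 g/cup ≈ 97.8 g
sliced almonds: (2 cup + 5 tbsp = 2.3125 cup) × 8/3 × 108 g/cup = 666.0 g
cream cheese: 1.25 lb × 8/3 × 16 oz/lb ≈ 53.3 oz
buttermilk: (3 tbsp + 1 tsp = 10/3 tbsp) × 8/3 ÷ 16 tbsp/cup × 245 g/cup ≈ 136.1 g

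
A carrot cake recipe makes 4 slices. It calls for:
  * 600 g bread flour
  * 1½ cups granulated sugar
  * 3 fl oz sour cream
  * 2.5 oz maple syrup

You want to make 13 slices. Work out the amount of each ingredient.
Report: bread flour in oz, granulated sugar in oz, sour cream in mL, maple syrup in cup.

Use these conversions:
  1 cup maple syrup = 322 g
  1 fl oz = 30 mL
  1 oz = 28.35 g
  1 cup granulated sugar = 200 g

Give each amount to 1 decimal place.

bread flour: 68.8 oz; granulated sugar: 34.4 oz; sour cream: 292.5 mL; maple syrup: 0.7 cup

Scaling factor: 13/4 = 3.25.
bread flour: 600 g × 13/4 ÷ 28.35 g/oz ≈ 68.8 oz
granulated sugar: 1.5 cup × 13/4 × 200 g/cup ÷ 28.35 g/oz ≈ 34.4 oz
sour cream: 3 fl oz × 13/4 × 30 mL/fl oz = 292.5 mL
maple syrup: 2.5 oz × 13/4 × 28.35 g/oz ÷ 322 g/cup ≈ 0.7 cup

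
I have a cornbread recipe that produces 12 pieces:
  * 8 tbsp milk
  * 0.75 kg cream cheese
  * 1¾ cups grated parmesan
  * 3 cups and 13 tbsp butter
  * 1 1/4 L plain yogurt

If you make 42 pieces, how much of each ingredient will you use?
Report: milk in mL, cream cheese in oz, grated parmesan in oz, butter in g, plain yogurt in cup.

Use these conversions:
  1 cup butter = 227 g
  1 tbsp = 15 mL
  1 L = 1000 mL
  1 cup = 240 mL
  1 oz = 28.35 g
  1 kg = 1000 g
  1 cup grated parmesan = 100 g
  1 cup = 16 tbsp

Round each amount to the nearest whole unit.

Scaling factor: 42/12 = 7/2 = 3.5.
milk: 8 tbsp × 7/2 × 15 mL/tbsp = 420 mL
cream cheese: 0.75 kg × 7/2 × 1000 g/kg ÷ 28.35 g/oz ≈ 93 oz
grated parmesan: 1.75 cup × 7/2 × 100 g/cup ÷ 28.35 g/oz ≈ 22 oz
butter: (3 cup + 13 tbsp = 3.8125 cup) × 7/2 × 227 g/cup ≈ 3029 g
plain yogurt: 1.25 L × 7/2 × 1000 mL/L ÷ 240 mL/cup ≈ 18 cup

milk: 420 mL; cream cheese: 93 oz; grated parmesan: 22 oz; butter: 3029 g; plain yogurt: 18 cup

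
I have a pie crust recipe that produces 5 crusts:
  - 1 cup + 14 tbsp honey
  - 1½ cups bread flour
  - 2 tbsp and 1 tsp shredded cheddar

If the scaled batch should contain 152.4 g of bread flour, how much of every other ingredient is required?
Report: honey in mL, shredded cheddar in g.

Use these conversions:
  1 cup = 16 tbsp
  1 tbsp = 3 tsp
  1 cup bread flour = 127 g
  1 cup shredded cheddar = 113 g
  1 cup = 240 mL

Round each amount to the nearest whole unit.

honey: 360 mL; shredded cheddar: 13 g

The original recipe has 190.5 g of bread flour, so the scaling factor is 152.4 ÷ 190.5 = 4/5 = 0.8.
honey: (1 cup + 14 tbsp = 1.875 cup) × 4/5 × 240 mL/cup = 360 mL
shredded cheddar: (2 tbsp + 1 tsp = 7/3 tbsp) × 4/5 ÷ 16 tbsp/cup × 113 g/cup ≈ 13 g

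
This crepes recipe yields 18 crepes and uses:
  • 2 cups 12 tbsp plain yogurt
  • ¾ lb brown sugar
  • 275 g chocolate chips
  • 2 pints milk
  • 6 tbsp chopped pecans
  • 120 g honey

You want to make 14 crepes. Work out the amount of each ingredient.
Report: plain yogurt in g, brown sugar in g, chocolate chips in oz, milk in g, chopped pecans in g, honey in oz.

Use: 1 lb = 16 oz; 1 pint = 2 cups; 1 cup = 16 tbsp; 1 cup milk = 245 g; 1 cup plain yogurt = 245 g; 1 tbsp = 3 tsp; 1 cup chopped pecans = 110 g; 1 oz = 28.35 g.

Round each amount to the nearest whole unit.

Scaling factor: 14/18 = 7/9.
plain yogurt: (2 cup + 12 tbsp = 2.75 cup) × 7/9 × 245 g/cup ≈ 524 g
brown sugar: 0.75 lb × 7/9 × 16 oz/lb × 28.35 g/oz ≈ 265 g
chocolate chips: 275 g × 7/9 ÷ 28.35 g/oz ≈ 8 oz
milk: 2 pint × 7/9 × 2 cup/pint × 245 g/cup ≈ 762 g
chopped pecans: 6 tbsp × 7/9 ÷ 16 tbsp/cup × 110 g/cup ≈ 32 g
honey: 120 g × 7/9 ÷ 28.35 g/oz ≈ 3 oz

plain yogurt: 524 g; brown sugar: 265 g; chocolate chips: 8 oz; milk: 762 g; chopped pecans: 32 g; honey: 3 oz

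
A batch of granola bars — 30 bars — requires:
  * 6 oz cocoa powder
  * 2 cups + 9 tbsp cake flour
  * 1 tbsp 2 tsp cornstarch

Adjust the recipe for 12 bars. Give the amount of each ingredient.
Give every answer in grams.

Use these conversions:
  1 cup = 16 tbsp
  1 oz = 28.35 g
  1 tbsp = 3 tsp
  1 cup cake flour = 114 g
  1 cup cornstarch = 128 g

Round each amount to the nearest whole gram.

cocoa powder: 68 g; cake flour: 117 g; cornstarch: 5 g

Scaling factor: 12/30 = 2/5 = 0.4.
cocoa powder: 6 oz × 2/5 × 28.35 g/oz ≈ 68 g
cake flour: (2 cup + 9 tbsp = 2.5625 cup) × 2/5 × 114 g/cup ≈ 117 g
cornstarch: (1 tbsp + 2 tsp = 5/3 tbsp) × 2/5 ÷ 16 tbsp/cup × 128 g/cup ≈ 5 g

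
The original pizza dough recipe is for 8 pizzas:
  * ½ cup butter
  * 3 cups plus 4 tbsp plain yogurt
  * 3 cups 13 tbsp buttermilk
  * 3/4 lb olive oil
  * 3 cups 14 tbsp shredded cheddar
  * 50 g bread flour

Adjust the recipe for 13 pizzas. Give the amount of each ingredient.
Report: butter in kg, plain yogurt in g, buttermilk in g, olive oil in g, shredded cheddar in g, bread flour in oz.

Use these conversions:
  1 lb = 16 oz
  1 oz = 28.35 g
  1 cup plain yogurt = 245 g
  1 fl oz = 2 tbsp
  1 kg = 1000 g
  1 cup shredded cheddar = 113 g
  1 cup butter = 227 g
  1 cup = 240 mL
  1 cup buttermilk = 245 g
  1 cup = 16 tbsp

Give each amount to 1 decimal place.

Scaling factor: 13/8 = 1.625.
butter: 0.5 cup × 13/8 × 227 g/cup ÷ 1000 g/kg ≈ 0.2 kg
plain yogurt: (3 cup + 4 tbsp = 3.25 cup) × 13/8 × 245 g/cup ≈ 1293.9 g
buttermilk: (3 cup + 13 tbsp = 3.8125 cup) × 13/8 × 245 g/cup ≈ 1517.9 g
olive oil: 0.75 lb × 13/8 × 16 oz/lb × 28.35 g/oz ≈ 552.8 g
shredded cheddar: (3 cup + 14 tbsp = 3.875 cup) × 13/8 × 113 g/cup ≈ 711.5 g
bread flour: 50 g × 13/8 ÷ 28.35 g/oz ≈ 2.9 oz

butter: 0.2 kg; plain yogurt: 1293.9 g; buttermilk: 1517.9 g; olive oil: 552.8 g; shredded cheddar: 711.5 g; bread flour: 2.9 oz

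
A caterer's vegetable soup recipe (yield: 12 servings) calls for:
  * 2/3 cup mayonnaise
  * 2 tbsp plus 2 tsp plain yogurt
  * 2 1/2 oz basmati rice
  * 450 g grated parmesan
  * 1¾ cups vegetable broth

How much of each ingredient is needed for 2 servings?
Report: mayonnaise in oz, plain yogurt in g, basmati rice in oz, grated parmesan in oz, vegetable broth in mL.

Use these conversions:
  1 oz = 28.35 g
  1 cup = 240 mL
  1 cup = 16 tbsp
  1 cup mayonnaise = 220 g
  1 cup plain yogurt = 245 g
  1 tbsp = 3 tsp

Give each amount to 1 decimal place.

Scaling factor: 2/12 = 1/6.
mayonnaise: 2/3 cup × 1/6 × 220 g/cup ÷ 28.35 g/oz ≈ 0.9 oz
plain yogurt: (2 tbsp + 2 tsp = 8/3 tbsp) × 1/6 ÷ 16 tbsp/cup × 245 g/cup ≈ 6.8 g
basmati rice: 2.5 oz × 1/6 ≈ 0.4 oz
grated parmesan: 450 g × 1/6 ÷ 28.35 g/oz ≈ 2.6 oz
vegetable broth: 1.75 cup × 1/6 × 240 mL/cup = 70.0 mL

mayonnaise: 0.9 oz; plain yogurt: 6.8 g; basmati rice: 0.4 oz; grated parmesan: 2.6 oz; vegetable broth: 70.0 mL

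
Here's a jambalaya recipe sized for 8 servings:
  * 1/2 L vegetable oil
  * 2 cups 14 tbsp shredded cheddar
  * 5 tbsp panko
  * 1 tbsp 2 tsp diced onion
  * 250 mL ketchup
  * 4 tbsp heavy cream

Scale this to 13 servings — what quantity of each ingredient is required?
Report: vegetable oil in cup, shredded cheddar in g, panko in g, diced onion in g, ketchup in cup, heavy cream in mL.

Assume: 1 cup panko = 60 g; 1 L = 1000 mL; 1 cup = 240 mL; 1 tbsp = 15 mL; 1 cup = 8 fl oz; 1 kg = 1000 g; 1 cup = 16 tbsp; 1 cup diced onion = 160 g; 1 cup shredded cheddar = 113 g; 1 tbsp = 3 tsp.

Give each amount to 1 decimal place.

vegetable oil: 3.4 cup; shredded cheddar: 527.9 g; panko: 30.5 g; diced onion: 27.1 g; ketchup: 1.7 cup; heavy cream: 97.5 mL

Scaling factor: 13/8 = 1.625.
vegetable oil: 0.5 L × 13/8 × 1000 mL/L ÷ 240 mL/cup ≈ 3.4 cup
shredded cheddar: (2 cup + 14 tbsp = 2.875 cup) × 13/8 × 113 g/cup ≈ 527.9 g
panko: 5 tbsp × 13/8 ÷ 16 tbsp/cup × 60 g/cup ≈ 30.5 g
diced onion: (1 tbsp + 2 tsp = 5/3 tbsp) × 13/8 ÷ 16 tbsp/cup × 160 g/cup ≈ 27.1 g
ketchup: 250 mL × 13/8 ÷ 240 mL/cup ≈ 1.7 cup
heavy cream: 4 tbsp × 13/8 × 15 mL/tbsp = 97.5 mL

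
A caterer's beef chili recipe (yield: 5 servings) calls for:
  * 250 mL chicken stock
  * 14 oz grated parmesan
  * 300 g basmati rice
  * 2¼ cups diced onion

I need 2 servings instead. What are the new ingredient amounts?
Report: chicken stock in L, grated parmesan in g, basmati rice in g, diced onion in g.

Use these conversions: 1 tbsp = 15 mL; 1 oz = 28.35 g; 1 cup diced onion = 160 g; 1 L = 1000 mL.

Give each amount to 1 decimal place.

chicken stock: 0.1 L; grated parmesan: 158.8 g; basmati rice: 120.0 g; diced onion: 144.0 g

Scaling factor: 2/5 = 0.4.
chicken stock: 250 mL × 2/5 ÷ 1000 mL/L = 0.1 L
grated parmesan: 14 oz × 2/5 × 28.35 g/oz ≈ 158.8 g
basmati rice: 300 g × 2/5 = 120.0 g
diced onion: 2.25 cup × 2/5 × 160 g/cup = 144.0 g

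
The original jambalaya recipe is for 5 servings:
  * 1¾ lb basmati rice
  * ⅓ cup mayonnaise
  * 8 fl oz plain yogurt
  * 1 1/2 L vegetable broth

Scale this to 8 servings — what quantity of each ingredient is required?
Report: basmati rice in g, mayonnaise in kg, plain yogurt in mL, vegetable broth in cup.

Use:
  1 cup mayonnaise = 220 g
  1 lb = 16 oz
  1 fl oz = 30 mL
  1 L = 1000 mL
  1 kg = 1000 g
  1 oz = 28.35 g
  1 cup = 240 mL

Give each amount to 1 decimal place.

Scaling factor: 8/5 = 1.6.
basmati rice: 1.75 lb × 8/5 × 16 oz/lb × 28.35 g/oz ≈ 1270.1 g
mayonnaise: 1/3 cup × 8/5 × 220 g/cup ÷ 1000 g/kg ≈ 0.1 kg
plain yogurt: 8 fl oz × 8/5 × 30 mL/fl oz = 384.0 mL
vegetable broth: 1.5 L × 8/5 × 1000 mL/L ÷ 240 mL/cup = 10.0 cup

basmati rice: 1270.1 g; mayonnaise: 0.1 kg; plain yogurt: 384.0 mL; vegetable broth: 10.0 cup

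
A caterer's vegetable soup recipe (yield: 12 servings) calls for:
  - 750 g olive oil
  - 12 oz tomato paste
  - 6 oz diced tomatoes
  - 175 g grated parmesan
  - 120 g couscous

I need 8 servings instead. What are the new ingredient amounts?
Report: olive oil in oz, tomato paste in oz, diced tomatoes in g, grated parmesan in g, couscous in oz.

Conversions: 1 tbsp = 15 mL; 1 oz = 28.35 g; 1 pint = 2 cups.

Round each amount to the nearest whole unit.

Scaling factor: 8/12 = 2/3.
olive oil: 750 g × 2/3 ÷ 28.35 g/oz ≈ 18 oz
tomato paste: 12 oz × 2/3 = 8 oz
diced tomatoes: 6 oz × 2/3 × 28.35 g/oz ≈ 113 g
grated parmesan: 175 g × 2/3 ≈ 117 g
couscous: 120 g × 2/3 ÷ 28.35 g/oz ≈ 3 oz

olive oil: 18 oz; tomato paste: 8 oz; diced tomatoes: 113 g; grated parmesan: 117 g; couscous: 3 oz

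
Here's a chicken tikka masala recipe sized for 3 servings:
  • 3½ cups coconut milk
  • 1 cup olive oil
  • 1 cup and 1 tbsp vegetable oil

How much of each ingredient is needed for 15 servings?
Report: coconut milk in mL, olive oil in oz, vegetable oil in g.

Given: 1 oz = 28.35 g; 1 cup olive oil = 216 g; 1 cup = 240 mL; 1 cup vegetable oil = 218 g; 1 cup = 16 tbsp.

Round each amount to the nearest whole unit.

coconut milk: 4200 mL; olive oil: 38 oz; vegetable oil: 1158 g

Scaling factor: 15/3 = 5.
coconut milk: 3.5 cup × 5 × 240 mL/cup = 4200 mL
olive oil: 1 cup × 5 × 216 g/cup ÷ 28.35 g/oz ≈ 38 oz
vegetable oil: (1 cup + 1 tbsp = 1.0625 cup) × 5 × 218 g/cup ≈ 1158 g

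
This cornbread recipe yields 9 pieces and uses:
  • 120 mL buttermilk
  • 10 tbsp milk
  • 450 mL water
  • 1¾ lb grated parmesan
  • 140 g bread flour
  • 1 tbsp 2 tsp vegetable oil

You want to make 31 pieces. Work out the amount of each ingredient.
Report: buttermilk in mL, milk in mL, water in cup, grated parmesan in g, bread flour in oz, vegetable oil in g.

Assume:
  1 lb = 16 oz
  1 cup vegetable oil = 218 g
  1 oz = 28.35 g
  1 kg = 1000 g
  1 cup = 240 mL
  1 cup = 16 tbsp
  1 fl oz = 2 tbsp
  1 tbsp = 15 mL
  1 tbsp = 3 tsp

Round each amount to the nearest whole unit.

Scaling factor: 31/9.
buttermilk: 120 mL × 31/9 ≈ 413 mL
milk: 10 tbsp × 31/9 × 15 mL/tbsp ≈ 517 mL
water: 450 mL × 31/9 ÷ 240 mL/cup ≈ 6 cup
grated parmesan: 1.75 lb × 31/9 × 16 oz/lb × 28.35 g/oz ≈ 2734 g
bread flour: 140 g × 31/9 ÷ 28.35 g/oz ≈ 17 oz
vegetable oil: (1 tbsp + 2 tsp = 5/3 tbsp) × 31/9 ÷ 16 tbsp/cup × 218 g/cup ≈ 78 g

buttermilk: 413 mL; milk: 517 mL; water: 6 cup; grated parmesan: 2734 g; bread flour: 17 oz; vegetable oil: 78 g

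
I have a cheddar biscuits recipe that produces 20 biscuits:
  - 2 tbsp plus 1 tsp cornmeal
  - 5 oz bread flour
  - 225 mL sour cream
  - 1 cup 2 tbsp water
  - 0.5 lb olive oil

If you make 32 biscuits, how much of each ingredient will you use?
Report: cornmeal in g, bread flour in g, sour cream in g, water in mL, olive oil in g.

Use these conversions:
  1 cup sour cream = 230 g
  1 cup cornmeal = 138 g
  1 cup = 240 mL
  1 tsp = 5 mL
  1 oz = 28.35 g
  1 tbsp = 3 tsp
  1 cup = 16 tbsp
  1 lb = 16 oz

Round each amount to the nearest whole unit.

cornmeal: 32 g; bread flour: 227 g; sour cream: 345 g; water: 432 mL; olive oil: 363 g

Scaling factor: 32/20 = 8/5 = 1.6.
cornmeal: (2 tbsp + 1 tsp = 7/3 tbsp) × 8/5 ÷ 16 tbsp/cup × 138 g/cup ≈ 32 g
bread flour: 5 oz × 8/5 × 28.35 g/oz ≈ 227 g
sour cream: 225 mL × 8/5 ÷ 240 mL/cup × 230 g/cup = 345 g
water: (1 cup + 2 tbsp = 1.125 cup) × 8/5 × 240 mL/cup = 432 mL
olive oil: 0.5 lb × 8/5 × 16 oz/lb × 28.35 g/oz ≈ 363 g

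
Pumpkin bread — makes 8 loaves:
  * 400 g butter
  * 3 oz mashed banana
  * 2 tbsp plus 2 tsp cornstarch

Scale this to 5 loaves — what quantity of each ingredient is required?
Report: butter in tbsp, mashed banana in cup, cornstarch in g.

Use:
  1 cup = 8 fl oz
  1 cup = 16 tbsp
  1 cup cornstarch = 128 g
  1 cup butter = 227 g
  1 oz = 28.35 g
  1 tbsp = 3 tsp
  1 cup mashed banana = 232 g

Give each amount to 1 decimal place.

Scaling factor: 5/8 = 0.625.
butter: 400 g × 5/8 ÷ 227 g/cup × 16 tbsp/cup ≈ 17.6 tbsp
mashed banana: 3 oz × 5/8 × 28.35 g/oz ÷ 232 g/cup ≈ 0.2 cup
cornstarch: (2 tbsp + 2 tsp = 8/3 tbsp) × 5/8 ÷ 16 tbsp/cup × 128 g/cup ≈ 13.3 g

butter: 17.6 tbsp; mashed banana: 0.2 cup; cornstarch: 13.3 g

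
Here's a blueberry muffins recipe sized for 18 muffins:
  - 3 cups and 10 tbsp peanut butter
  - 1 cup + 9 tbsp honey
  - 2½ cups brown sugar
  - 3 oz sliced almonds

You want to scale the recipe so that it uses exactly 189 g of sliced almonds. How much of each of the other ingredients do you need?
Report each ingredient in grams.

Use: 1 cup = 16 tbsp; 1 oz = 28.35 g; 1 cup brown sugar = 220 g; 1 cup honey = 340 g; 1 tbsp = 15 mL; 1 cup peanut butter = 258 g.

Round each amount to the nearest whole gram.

peanut butter: 2078 g; honey: 1181 g; brown sugar: 1222 g

The original recipe has 85.05 g of sliced almonds, so the scaling factor is 189 ÷ 85.05 = 20/9.
peanut butter: (3 cup + 10 tbsp = 3.625 cup) × 20/9 × 258 g/cup ≈ 2078 g
honey: (1 cup + 9 tbsp = 1.5625 cup) × 20/9 × 340 g/cup ≈ 1181 g
brown sugar: 2.5 cup × 20/9 × 220 g/cup ≈ 1222 g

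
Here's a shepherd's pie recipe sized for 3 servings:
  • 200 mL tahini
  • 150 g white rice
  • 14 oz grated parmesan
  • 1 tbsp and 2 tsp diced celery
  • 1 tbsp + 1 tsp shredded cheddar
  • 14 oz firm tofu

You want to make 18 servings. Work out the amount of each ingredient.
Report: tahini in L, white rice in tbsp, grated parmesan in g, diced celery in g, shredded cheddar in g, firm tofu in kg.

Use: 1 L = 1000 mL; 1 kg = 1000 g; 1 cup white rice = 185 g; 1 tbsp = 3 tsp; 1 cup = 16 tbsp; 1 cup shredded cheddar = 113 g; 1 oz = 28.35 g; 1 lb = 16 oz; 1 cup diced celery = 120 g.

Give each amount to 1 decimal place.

tahini: 1.2 L; white rice: 77.8 tbsp; grated parmesan: 2381.4 g; diced celery: 75.0 g; shredded cheddar: 56.5 g; firm tofu: 2.4 kg

Scaling factor: 18/3 = 6.
tahini: 200 mL × 6 ÷ 1000 mL/L = 1.2 L
white rice: 150 g × 6 ÷ 185 g/cup × 16 tbsp/cup ≈ 77.8 tbsp
grated parmesan: 14 oz × 6 × 28.35 g/oz = 2381.4 g
diced celery: (1 tbsp + 2 tsp = 5/3 tbsp) × 6 ÷ 16 tbsp/cup × 120 g/cup = 75.0 g
shredded cheddar: (1 tbsp + 1 tsp = 4/3 tbsp) × 6 ÷ 16 tbsp/cup × 113 g/cup = 56.5 g
firm tofu: 14 oz × 6 × 28.35 g/oz ÷ 1000 g/kg ≈ 2.4 kg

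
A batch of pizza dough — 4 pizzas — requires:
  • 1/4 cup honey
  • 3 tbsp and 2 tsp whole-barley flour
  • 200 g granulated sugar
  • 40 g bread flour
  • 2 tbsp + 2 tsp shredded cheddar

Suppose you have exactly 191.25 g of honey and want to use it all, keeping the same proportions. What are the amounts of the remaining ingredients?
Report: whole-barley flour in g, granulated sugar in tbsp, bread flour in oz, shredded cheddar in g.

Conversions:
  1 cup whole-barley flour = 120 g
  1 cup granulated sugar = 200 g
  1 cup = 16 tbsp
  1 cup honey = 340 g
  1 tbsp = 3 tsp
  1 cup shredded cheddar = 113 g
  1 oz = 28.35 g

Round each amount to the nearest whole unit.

whole-barley flour: 62 g; granulated sugar: 36 tbsp; bread flour: 3 oz; shredded cheddar: 42 g

The original recipe has 85 g of honey, so the scaling factor is 191.25 ÷ 85 = 9/4 = 2.25.
whole-barley flour: (3 tbsp + 2 tsp = 11/3 tbsp) × 9/4 ÷ 16 tbsp/cup × 120 g/cup ≈ 62 g
granulated sugar: 200 g × 9/4 ÷ 200 g/cup × 16 tbsp/cup = 36 tbsp
bread flour: 40 g × 9/4 ÷ 28.35 g/oz ≈ 3 oz
shredded cheddar: (2 tbsp + 2 tsp = 8/3 tbsp) × 9/4 ÷ 16 tbsp/cup × 113 g/cup ≈ 42 g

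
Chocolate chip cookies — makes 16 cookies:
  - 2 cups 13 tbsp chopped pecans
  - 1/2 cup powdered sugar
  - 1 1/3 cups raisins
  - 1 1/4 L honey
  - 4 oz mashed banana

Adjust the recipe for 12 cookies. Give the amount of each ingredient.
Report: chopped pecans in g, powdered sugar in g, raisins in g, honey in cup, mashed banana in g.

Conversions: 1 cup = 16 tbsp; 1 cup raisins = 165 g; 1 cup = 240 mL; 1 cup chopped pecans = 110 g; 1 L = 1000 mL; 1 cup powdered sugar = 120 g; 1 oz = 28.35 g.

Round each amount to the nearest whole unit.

chopped pecans: 232 g; powdered sugar: 45 g; raisins: 165 g; honey: 4 cup; mashed banana: 85 g

Scaling factor: 12/16 = 3/4 = 0.75.
chopped pecans: (2 cup + 13 tbsp = 2.8125 cup) × 3/4 × 110 g/cup ≈ 232 g
powdered sugar: 0.5 cup × 3/4 × 120 g/cup = 45 g
raisins: 4/3 cup × 3/4 × 165 g/cup = 165 g
honey: 1.25 L × 3/4 × 1000 mL/L ÷ 240 mL/cup ≈ 4 cup
mashed banana: 4 oz × 3/4 × 28.35 g/oz ≈ 85 g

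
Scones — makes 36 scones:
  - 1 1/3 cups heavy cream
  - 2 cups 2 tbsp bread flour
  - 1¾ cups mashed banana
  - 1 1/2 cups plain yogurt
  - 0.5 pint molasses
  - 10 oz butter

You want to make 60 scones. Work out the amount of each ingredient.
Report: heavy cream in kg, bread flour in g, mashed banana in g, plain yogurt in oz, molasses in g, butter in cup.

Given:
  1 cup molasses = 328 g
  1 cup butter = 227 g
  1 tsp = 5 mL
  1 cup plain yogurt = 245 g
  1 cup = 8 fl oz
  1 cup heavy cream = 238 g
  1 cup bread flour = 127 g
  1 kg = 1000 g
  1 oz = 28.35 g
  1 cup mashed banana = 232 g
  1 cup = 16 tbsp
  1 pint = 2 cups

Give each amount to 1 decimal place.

heavy cream: 0.5 kg; bread flour: 449.8 g; mashed banana: 676.7 g; plain yogurt: 21.6 oz; molasses: 546.7 g; butter: 2.1 cup

Scaling factor: 60/36 = 5/3.
heavy cream: 4/3 cup × 5/3 × 238 g/cup ÷ 1000 g/kg ≈ 0.5 kg
bread flour: (2 cup + 2 tbsp = 2.125 cup) × 5/3 × 127 g/cup ≈ 449.8 g
mashed banana: 1.75 cup × 5/3 × 232 g/cup ≈ 676.7 g
plain yogurt: 1.5 cup × 5/3 × 245 g/cup ÷ 28.35 g/oz ≈ 21.6 oz
molasses: 0.5 pint × 5/3 × 2 cup/pint × 328 g/cup ≈ 546.7 g
butter: 10 oz × 5/3 × 28.35 g/oz ÷ 227 g/cup ≈ 2.1 cup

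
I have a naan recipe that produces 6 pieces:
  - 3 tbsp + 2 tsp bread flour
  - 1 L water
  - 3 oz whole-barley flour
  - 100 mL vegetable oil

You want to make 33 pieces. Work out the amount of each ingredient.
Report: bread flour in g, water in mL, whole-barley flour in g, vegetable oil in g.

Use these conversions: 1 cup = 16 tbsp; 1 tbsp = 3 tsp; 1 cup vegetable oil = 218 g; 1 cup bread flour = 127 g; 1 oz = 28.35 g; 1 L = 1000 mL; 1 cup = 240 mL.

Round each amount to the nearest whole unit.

Scaling factor: 33/6 = 11/2 = 5.5.
bread flour: (3 tbsp + 2 tsp = 11/3 tbsp) × 11/2 ÷ 16 tbsp/cup × 127 g/cup ≈ 160 g
water: 1 L × 11/2 × 1000 mL/L = 5500 mL
whole-barley flour: 3 oz × 11/2 × 28.35 g/oz ≈ 468 g
vegetable oil: 100 mL × 11/2 ÷ 240 mL/cup × 218 g/cup ≈ 500 g

bread flour: 160 g; water: 5500 mL; whole-barley flour: 468 g; vegetable oil: 500 g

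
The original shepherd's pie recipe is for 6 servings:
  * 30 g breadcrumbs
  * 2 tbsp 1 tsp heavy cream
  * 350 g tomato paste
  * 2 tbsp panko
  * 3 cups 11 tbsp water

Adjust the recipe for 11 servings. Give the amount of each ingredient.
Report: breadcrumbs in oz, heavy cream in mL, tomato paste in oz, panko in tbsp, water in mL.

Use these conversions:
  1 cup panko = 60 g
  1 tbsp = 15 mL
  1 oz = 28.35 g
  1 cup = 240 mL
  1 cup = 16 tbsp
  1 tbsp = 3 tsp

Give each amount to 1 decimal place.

Scaling factor: 11/6.
breadcrumbs: 30 g × 11/6 ÷ 28.35 g/oz ≈ 1.9 oz
heavy cream: (2 tbsp + 1 tsp = 7/3 tbsp) × 11/6 × 15 mL/tbsp ≈ 64.2 mL
tomato paste: 350 g × 11/6 ÷ 28.35 g/oz ≈ 22.6 oz
panko: 2 tbsp × 11/6 ≈ 3.7 tbsp
water: (3 cup + 11 tbsp = 3.6875 cup) × 11/6 × 240 mL/cup = 1622.5 mL

breadcrumbs: 1.9 oz; heavy cream: 64.2 mL; tomato paste: 22.6 oz; panko: 3.7 tbsp; water: 1622.5 mL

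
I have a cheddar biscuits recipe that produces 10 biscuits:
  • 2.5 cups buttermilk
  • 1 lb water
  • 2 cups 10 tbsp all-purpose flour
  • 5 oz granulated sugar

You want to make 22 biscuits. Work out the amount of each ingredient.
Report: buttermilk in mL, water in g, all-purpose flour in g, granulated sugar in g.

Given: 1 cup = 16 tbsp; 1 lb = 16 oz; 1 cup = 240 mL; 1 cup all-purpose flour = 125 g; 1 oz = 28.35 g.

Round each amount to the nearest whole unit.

Scaling factor: 22/10 = 11/5 = 2.2.
buttermilk: 2.5 cup × 11/5 × 240 mL/cup = 1320 mL
water: 1 lb × 11/5 × 16 oz/lb × 28.35 g/oz ≈ 998 g
all-purpose flour: (2 cup + 10 tbsp = 2.625 cup) × 11/5 × 125 g/cup ≈ 722 g
granulated sugar: 5 oz × 11/5 × 28.35 g/oz ≈ 312 g

buttermilk: 1320 mL; water: 998 g; all-purpose flour: 722 g; granulated sugar: 312 g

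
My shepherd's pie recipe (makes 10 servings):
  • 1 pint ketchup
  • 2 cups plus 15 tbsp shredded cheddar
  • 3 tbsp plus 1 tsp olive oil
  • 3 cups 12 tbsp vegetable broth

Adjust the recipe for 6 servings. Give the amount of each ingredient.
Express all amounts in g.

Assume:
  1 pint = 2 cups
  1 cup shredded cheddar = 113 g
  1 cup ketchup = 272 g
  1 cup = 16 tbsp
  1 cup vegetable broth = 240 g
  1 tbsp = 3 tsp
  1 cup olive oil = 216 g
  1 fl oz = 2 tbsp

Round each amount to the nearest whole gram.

ketchup: 326 g; shredded cheddar: 199 g; olive oil: 27 g; vegetable broth: 540 g

Scaling factor: 6/10 = 3/5 = 0.6.
ketchup: 1 pint × 3/5 × 2 cup/pint × 272 g/cup ≈ 326 g
shredded cheddar: (2 cup + 15 tbsp = 2.9375 cup) × 3/5 × 113 g/cup ≈ 199 g
olive oil: (3 tbsp + 1 tsp = 10/3 tbsp) × 3/5 ÷ 16 tbsp/cup × 216 g/cup = 27 g
vegetable broth: (3 cup + 12 tbsp = 3.75 cup) × 3/5 × 240 g/cup = 540 g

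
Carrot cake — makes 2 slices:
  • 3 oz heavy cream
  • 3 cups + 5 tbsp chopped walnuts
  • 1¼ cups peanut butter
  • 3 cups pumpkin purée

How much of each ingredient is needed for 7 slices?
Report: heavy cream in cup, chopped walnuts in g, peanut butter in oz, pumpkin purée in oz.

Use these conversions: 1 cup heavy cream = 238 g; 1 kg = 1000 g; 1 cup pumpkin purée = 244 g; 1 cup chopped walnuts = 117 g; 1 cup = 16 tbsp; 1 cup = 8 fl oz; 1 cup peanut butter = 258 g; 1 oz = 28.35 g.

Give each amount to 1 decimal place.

heavy cream: 1.3 cup; chopped walnuts: 1356.5 g; peanut butter: 39.8 oz; pumpkin purée: 90.4 oz

Scaling factor: 7/2 = 3.5.
heavy cream: 3 oz × 7/2 × 28.35 g/oz ÷ 238 g/cup ≈ 1.3 cup
chopped walnuts: (3 cup + 5 tbsp = 3.3125 cup) × 7/2 × 117 g/cup ≈ 1356.5 g
peanut butter: 1.25 cup × 7/2 × 258 g/cup ÷ 28.35 g/oz ≈ 39.8 oz
pumpkin purée: 3 cup × 7/2 × 244 g/cup ÷ 28.35 g/oz ≈ 90.4 oz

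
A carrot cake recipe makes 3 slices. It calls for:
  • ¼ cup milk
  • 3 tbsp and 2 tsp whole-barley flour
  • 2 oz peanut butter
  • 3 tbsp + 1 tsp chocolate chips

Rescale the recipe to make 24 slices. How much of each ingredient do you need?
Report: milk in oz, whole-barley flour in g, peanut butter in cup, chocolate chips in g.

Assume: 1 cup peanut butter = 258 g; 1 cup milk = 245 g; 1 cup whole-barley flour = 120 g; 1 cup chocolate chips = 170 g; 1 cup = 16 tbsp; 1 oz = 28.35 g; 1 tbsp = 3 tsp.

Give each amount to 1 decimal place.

Scaling factor: 24/3 = 8.
milk: 0.25 cup × 8 × 245 g/cup ÷ 28.35 g/oz ≈ 17.3 oz
whole-barley flour: (3 tbsp + 2 tsp = 11/3 tbsp) × 8 ÷ 16 tbsp/cup × 120 g/cup = 220.0 g
peanut butter: 2 oz × 8 × 28.35 g/oz ÷ 258 g/cup ≈ 1.8 cup
chocolate chips: (3 tbsp + 1 tsp = 10/3 tbsp) × 8 ÷ 16 tbsp/cup × 170 g/cup ≈ 283.3 g

milk: 17.3 oz; whole-barley flour: 220.0 g; peanut butter: 1.8 cup; chocolate chips: 283.3 g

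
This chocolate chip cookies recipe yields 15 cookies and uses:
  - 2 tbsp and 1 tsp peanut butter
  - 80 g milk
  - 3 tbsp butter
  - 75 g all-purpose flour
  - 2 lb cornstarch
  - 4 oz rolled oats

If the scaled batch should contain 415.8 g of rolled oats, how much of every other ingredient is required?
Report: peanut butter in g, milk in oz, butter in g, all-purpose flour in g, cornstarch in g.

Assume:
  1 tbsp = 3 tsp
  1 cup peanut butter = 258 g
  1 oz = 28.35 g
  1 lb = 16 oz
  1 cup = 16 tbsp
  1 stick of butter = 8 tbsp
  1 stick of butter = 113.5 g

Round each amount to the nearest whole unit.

The original recipe has 113.4 g of rolled oats, so the scaling factor is 415.8 ÷ 113.4 = 11/3.
peanut butter: (2 tbsp + 1 tsp = 7/3 tbsp) × 11/3 ÷ 16 tbsp/cup × 258 g/cup ≈ 138 g
milk: 80 g × 11/3 ÷ 28.35 g/oz ≈ 10 oz
butter: 3 tbsp × 11/3 ÷ 8 tbsp/stick × 113.5 g/stick ≈ 156 g
all-purpose flour: 75 g × 11/3 = 275 g
cornstarch: 2 lb × 11/3 × 16 oz/lb × 28.35 g/oz ≈ 3326 g

peanut butter: 138 g; milk: 10 oz; butter: 156 g; all-purpose flour: 275 g; cornstarch: 3326 g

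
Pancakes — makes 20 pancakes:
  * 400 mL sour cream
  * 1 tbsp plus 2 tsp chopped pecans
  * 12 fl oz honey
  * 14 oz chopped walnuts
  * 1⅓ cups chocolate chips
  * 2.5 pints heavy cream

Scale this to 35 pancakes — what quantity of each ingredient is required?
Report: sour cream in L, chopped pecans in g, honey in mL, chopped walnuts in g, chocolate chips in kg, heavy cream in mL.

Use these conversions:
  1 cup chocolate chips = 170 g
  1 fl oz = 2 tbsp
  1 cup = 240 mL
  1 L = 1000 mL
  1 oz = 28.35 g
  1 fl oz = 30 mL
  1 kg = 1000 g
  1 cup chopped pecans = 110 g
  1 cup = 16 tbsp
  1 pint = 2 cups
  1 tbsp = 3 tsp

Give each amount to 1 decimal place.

Scaling factor: 35/20 = 7/4 = 1.75.
sour cream: 400 mL × 7/4 ÷ 1000 mL/L = 0.7 L
chopped pecans: (1 tbsp + 2 tsp = 5/3 tbsp) × 7/4 ÷ 16 tbsp/cup × 110 g/cup ≈ 20.1 g
honey: 12 fl oz × 7/4 × 30 mL/fl oz = 630.0 mL
chopped walnuts: 14 oz × 7/4 × 28.35 g/oz ≈ 694.6 g
chocolate chips: 4/3 cup × 7/4 × 170 g/cup ÷ 1000 g/kg ≈ 0.4 kg
heavy cream: 2.5 pint × 7/4 × 2 cup/pint × 240 mL/cup = 2100.0 mL

sour cream: 0.7 L; chopped pecans: 20.1 g; honey: 630.0 mL; chopped walnuts: 694.6 g; chocolate chips: 0.4 kg; heavy cream: 2100.0 mL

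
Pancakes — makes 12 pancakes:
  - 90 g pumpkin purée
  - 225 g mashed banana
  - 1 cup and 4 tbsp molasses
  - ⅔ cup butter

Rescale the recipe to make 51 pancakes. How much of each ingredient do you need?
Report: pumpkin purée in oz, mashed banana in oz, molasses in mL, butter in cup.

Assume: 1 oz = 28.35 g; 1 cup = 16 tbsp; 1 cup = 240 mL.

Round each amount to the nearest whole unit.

Scaling factor: 51/12 = 17/4 = 4.25.
pumpkin purée: 90 g × 17/4 ÷ 28.35 g/oz ≈ 13 oz
mashed banana: 225 g × 17/4 ÷ 28.35 g/oz ≈ 34 oz
molasses: (1 cup + 4 tbsp = 1.25 cup) × 17/4 × 240 mL/cup = 1275 mL
butter: 2/3 cup × 17/4 ≈ 3 cup

pumpkin purée: 13 oz; mashed banana: 34 oz; molasses: 1275 mL; butter: 3 cup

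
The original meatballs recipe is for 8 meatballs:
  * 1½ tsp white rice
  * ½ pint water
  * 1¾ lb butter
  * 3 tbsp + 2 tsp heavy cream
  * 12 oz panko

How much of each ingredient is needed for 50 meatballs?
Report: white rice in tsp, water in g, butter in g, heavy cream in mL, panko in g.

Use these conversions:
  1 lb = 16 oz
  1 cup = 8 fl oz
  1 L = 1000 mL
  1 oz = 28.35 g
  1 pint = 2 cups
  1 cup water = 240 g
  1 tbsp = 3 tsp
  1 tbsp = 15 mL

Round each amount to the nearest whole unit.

Scaling factor: 50/8 = 25/4 = 6.25.
white rice: 1.5 tsp × 25/4 ≈ 9 tsp
water: 0.5 pint × 25/4 × 2 cup/pint × 240 g/cup = 1500 g
butter: 1.75 lb × 25/4 × 16 oz/lb × 28.35 g/oz ≈ 4961 g
heavy cream: (3 tbsp + 2 tsp = 11/3 tbsp) × 25/4 × 15 mL/tbsp ≈ 344 mL
panko: 12 oz × 25/4 × 28.35 g/oz ≈ 2126 g

white rice: 9 tsp; water: 1500 g; butter: 4961 g; heavy cream: 344 mL; panko: 2126 g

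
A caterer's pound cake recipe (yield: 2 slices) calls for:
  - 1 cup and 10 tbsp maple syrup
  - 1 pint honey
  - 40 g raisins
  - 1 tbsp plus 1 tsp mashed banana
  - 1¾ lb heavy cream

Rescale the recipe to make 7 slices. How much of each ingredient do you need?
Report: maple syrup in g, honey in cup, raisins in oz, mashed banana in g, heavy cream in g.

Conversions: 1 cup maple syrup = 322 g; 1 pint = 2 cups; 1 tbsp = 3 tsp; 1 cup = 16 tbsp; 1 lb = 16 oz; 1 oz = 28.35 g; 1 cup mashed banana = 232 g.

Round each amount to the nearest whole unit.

Scaling factor: 7/2 = 3.5.
maple syrup: (1 cup + 10 tbsp = 1.625 cup) × 7/2 × 322 g/cup ≈ 1831 g
honey: 1 pint × 7/2 × 2 cup/pint = 7 cup
raisins: 40 g × 7/2 ÷ 28.35 g/oz ≈ 5 oz
mashed banana: (1 tbsp + 1 tsp = 4/3 tbsp) × 7/2 ÷ 16 tbsp/cup × 232 g/cup ≈ 68 g
heavy cream: 1.75 lb × 7/2 × 16 oz/lb × 28.35 g/oz ≈ 2778 g

maple syrup: 1831 g; honey: 7 cup; raisins: 5 oz; mashed banana: 68 g; heavy cream: 2778 g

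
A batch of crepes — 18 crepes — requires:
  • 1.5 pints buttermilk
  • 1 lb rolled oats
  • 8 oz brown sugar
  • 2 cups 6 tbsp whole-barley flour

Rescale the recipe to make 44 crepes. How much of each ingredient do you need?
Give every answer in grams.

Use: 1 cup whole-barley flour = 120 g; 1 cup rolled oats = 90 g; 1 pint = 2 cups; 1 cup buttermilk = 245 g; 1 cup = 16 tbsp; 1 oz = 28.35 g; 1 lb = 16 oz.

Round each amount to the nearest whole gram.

buttermilk: 1797 g; rolled oats: 1109 g; brown sugar: 554 g; whole-barley flour: 697 g

Scaling factor: 44/18 = 22/9.
buttermilk: 1.5 pint × 22/9 × 2 cup/pint × 245 g/cup ≈ 1797 g
rolled oats: 1 lb × 22/9 × 16 oz/lb × 28.35 g/oz ≈ 1109 g
brown sugar: 8 oz × 22/9 × 28.35 g/oz ≈ 554 g
whole-barley flour: (2 cup + 6 tbsp = 2.375 cup) × 22/9 × 120 g/cup ≈ 697 g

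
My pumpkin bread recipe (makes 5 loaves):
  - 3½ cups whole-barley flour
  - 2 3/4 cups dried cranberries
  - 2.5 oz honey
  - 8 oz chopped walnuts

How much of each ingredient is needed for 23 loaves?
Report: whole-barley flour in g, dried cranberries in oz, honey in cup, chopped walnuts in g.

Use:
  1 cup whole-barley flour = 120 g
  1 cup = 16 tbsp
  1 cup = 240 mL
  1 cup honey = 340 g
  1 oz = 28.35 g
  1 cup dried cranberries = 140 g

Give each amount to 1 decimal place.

whole-barley flour: 1932.0 g; dried cranberries: 62.5 oz; honey: 1.0 cup; chopped walnuts: 1043.3 g

Scaling factor: 23/5 = 4.6.
whole-barley flour: 3.5 cup × 23/5 × 120 g/cup = 1932.0 g
dried cranberries: 2.75 cup × 23/5 × 140 g/cup ÷ 28.35 g/oz ≈ 62.5 oz
honey: 2.5 oz × 23/5 × 28.35 g/oz ÷ 340 g/cup ≈ 1.0 cup
chopped walnuts: 8 oz × 23/5 × 28.35 g/oz ≈ 1043.3 g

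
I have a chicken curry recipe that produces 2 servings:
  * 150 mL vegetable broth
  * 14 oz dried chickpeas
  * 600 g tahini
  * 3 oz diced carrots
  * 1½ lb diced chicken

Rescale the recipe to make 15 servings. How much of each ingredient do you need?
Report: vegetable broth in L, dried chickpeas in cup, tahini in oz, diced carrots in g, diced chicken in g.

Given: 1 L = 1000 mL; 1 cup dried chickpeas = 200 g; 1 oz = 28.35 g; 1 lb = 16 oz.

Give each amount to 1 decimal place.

Scaling factor: 15/2 = 7.5.
vegetable broth: 150 mL × 15/2 ÷ 1000 mL/L ≈ 1.1 L
dried chickpeas: 14 oz × 15/2 × 28.35 g/oz ÷ 200 g/cup ≈ 14.9 cup
tahini: 600 g × 15/2 ÷ 28.35 g/oz ≈ 158.7 oz
diced carrots: 3 oz × 15/2 × 28.35 g/oz ≈ 637.9 g
diced chicken: 1.5 lb × 15/2 × 16 oz/lb × 28.35 g/oz = 5103.0 g

vegetable broth: 1.1 L; dried chickpeas: 14.9 cup; tahini: 158.7 oz; diced carrots: 637.9 g; diced chicken: 5103.0 g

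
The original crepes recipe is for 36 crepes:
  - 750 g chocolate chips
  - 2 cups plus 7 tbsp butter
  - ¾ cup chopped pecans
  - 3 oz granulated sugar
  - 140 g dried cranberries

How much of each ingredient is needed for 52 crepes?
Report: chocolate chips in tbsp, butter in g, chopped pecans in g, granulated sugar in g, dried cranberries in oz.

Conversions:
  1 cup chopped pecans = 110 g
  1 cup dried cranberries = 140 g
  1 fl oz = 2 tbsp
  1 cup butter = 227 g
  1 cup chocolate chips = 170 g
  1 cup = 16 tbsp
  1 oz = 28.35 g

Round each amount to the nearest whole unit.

chocolate chips: 102 tbsp; butter: 799 g; chopped pecans: 119 g; granulated sugar: 123 g; dried cranberries: 7 oz

Scaling factor: 52/36 = 13/9.
chocolate chips: 750 g × 13/9 ÷ 170 g/cup × 16 tbsp/cup ≈ 102 tbsp
butter: (2 cup + 7 tbsp = 2.4375 cup) × 13/9 × 227 g/cup ≈ 799 g
chopped pecans: 0.75 cup × 13/9 × 110 g/cup ≈ 119 g
granulated sugar: 3 oz × 13/9 × 28.35 g/oz ≈ 123 g
dried cranberries: 140 g × 13/9 ÷ 28.35 g/oz ≈ 7 oz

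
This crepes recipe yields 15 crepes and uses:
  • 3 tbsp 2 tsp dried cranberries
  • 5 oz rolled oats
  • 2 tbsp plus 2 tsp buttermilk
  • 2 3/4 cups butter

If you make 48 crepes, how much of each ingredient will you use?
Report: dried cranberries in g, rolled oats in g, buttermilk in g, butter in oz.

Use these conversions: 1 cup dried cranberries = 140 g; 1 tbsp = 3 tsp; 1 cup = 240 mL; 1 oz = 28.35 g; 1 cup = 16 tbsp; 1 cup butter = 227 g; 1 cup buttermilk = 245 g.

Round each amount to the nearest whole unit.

dried cranberries: 103 g; rolled oats: 454 g; buttermilk: 131 g; butter: 70 oz

Scaling factor: 48/15 = 16/5 = 3.2.
dried cranberries: (3 tbsp + 2 tsp = 11/3 tbsp) × 16/5 ÷ 16 tbsp/cup × 140 g/cup ≈ 103 g
rolled oats: 5 oz × 16/5 × 28.35 g/oz ≈ 454 g
buttermilk: (2 tbsp + 2 tsp = 8/3 tbsp) × 16/5 ÷ 16 tbsp/cup × 245 g/cup ≈ 131 g
butter: 2.75 cup × 16/5 × 227 g/cup ÷ 28.35 g/oz ≈ 70 oz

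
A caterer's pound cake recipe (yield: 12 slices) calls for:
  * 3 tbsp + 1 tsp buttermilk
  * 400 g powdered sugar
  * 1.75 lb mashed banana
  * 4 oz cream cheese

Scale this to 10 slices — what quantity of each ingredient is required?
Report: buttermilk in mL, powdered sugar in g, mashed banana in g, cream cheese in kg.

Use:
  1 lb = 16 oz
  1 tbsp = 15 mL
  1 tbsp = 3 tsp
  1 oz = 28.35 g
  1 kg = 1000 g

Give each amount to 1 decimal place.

buttermilk: 41.7 mL; powdered sugar: 333.3 g; mashed banana: 661.5 g; cream cheese: 0.1 kg

Scaling factor: 10/12 = 5/6.
buttermilk: (3 tbsp + 1 tsp = 10/3 tbsp) × 5/6 × 15 mL/tbsp ≈ 41.7 mL
powdered sugar: 400 g × 5/6 ≈ 333.3 g
mashed banana: 1.75 lb × 5/6 × 16 oz/lb × 28.35 g/oz = 661.5 g
cream cheese: 4 oz × 5/6 × 28.35 g/oz ÷ 1000 g/kg ≈ 0.1 kg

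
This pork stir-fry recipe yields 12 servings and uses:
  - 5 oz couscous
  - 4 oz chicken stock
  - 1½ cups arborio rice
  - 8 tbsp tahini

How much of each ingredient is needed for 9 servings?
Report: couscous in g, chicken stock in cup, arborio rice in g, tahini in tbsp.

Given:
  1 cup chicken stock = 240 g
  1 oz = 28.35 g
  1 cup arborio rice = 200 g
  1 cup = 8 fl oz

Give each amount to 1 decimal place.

Scaling factor: 9/12 = 3/4 = 0.75.
couscous: 5 oz × 3/4 × 28.35 g/oz ≈ 106.3 g
chicken stock: 4 oz × 3/4 × 28.35 g/oz ÷ 240 g/cup ≈ 0.4 cup
arborio rice: 1.5 cup × 3/4 × 200 g/cup = 225.0 g
tahini: 8 tbsp × 3/4 = 6.0 tbsp

couscous: 106.3 g; chicken stock: 0.4 cup; arborio rice: 225.0 g; tahini: 6.0 tbsp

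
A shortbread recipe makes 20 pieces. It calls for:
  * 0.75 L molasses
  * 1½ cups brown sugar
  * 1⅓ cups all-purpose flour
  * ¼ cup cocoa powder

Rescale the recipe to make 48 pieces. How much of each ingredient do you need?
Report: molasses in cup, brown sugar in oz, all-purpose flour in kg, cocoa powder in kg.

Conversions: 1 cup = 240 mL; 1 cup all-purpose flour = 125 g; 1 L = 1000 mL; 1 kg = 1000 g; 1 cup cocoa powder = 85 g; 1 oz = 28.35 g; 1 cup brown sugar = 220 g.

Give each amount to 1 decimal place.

Scaling factor: 48/20 = 12/5 = 2.4.
molasses: 0.75 L × 12/5 × 1000 mL/L ÷ 240 mL/cup = 7.5 cup
brown sugar: 1.5 cup × 12/5 × 220 g/cup ÷ 28.35 g/oz ≈ 27.9 oz
all-purpose flour: 4/3 cup × 12/5 × 125 g/cup ÷ 1000 g/kg = 0.4 kg
cocoa powder: 0.25 cup × 12/5 × 85 g/cup ÷ 1000 g/kg ≈ 0.1 kg

molasses: 7.5 cup; brown sugar: 27.9 oz; all-purpose flour: 0.4 kg; cocoa powder: 0.1 kg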